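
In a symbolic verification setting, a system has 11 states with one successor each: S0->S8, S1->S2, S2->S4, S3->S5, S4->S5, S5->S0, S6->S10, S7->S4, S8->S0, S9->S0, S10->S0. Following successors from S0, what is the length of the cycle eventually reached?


Trace from S0 until a state repeats:
  S0 -> S8 -> S0
S0 first seen at step 0, revisited at step 2.
Cycle length = 2 - 0 = 2

2


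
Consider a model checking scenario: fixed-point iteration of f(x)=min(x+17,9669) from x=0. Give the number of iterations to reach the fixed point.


Step 1: x=0, cap=9669, increment=17
Step 2: x grows by 17 each step until capped at 9669; fixed point is x=9669
Step 3: iterations = ceil(9669/17) = 569

569


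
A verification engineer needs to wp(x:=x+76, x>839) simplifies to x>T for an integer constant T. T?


Formula: wp(x:=E, P) = P[E/x] (substitute E for x in postcondition)
Step 1: Postcondition: x>839
Step 2: Substitute x+76 for x: x+76>839
Step 3: Solve for x: x > 839-76 = 763

763


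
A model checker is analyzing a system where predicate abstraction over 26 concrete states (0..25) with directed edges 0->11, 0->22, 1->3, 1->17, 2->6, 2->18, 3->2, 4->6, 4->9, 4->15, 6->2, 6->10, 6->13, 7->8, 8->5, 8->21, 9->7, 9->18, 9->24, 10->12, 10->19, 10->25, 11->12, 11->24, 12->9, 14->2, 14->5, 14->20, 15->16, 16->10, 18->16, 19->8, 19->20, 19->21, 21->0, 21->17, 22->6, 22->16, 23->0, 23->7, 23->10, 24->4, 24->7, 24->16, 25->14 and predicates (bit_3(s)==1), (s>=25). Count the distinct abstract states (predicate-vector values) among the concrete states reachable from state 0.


BFS from 0:
Concrete reachable: {0, 2, 4, 5, 6, 7, 8, 9, 10, 11, 12, 13, 14, 15, 16, 17, 18, 19, 20, 21, 22, 24, 25}
Abstract via predicates (bit_3(s)==1), (s>=25):
  (0,0) <- {0, 2, 4, 5, 6, 7, 16, 17, 18, 19, 20, 21, 22}
  (1,0) <- {8, 9, 10, 11, 12, 13, 14, 15, 24}
  (1,1) <- {25}
Distinct abstract states = 3

3


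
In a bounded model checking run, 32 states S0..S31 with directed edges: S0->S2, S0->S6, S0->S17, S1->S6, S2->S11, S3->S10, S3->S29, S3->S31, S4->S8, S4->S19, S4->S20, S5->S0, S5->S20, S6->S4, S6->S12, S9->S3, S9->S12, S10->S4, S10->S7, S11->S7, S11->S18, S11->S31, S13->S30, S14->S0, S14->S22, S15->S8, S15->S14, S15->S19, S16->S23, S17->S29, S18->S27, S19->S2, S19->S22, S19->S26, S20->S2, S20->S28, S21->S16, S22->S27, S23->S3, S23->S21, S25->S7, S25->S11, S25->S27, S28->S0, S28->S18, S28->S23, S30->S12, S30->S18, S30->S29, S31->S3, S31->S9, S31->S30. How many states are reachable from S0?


BFS from S0:
  layer 0: {S0}
  layer 1: {S2, S6, S17}
  layer 2: {S4, S11, S12, S29}
  layer 3: {S7, S8, S18, S19, S20, S31}
  layer 4: {S3, S9, S22, S26, S27, S28, S30}
  layer 5: {S10, S23}
  layer 6: {S21}
  layer 7: {S16}
Reachable set: {S0, S2, S3, S4, S6, S7, S8, S9, S10, S11, S12, S16, S17, S18, S19, S20, S21, S22, S23, S26, S27, S28, S29, S30, S31}
Count = 25

25


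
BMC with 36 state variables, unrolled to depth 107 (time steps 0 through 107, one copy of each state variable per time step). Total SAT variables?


BMC unrolls to depth k, creating one copy of each state var for steps 0..k.
Step count = 107 + 1 = 108 (steps 0 through 107)
Vars per step = 36
Total = 36 * 108 = 3888

3888


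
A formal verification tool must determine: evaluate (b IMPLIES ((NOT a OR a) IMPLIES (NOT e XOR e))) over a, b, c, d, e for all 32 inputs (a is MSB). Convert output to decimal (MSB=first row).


Formula: (b IMPLIES ((NOT a OR a) IMPLIES (NOT e XOR e))) over a, b, c, d, e (32 rows)
Evaluate each row (bits = a,b,c,d,e, MSB first):
  row 0 [00000]: (0 IMPLIES ((NOT 0 OR 0) IMPLIES (NOT 0 XOR 0))) -> 1
  row 1 [00001]: (0 IMPLIES ((NOT 0 OR 0) IMPLIES (NOT 1 XOR 1))) -> 1
  row 2 [00010]: (0 IMPLIES ((NOT 0 OR 0) IMPLIES (NOT 0 XOR 0))) -> 1
  row 3 [00011]: (0 IMPLIES ((NOT 0 OR 0) IMPLIES (NOT 1 XOR 1))) -> 1
  row 4 [00100]: (0 IMPLIES ((NOT 0 OR 0) IMPLIES (NOT 0 XOR 0))) -> 1
  row 5 [00101]: (0 IMPLIES ((NOT 0 OR 0) IMPLIES (NOT 1 XOR 1))) -> 1
  row 6 [00110]: (0 IMPLIES ((NOT 0 OR 0) IMPLIES (NOT 0 XOR 0))) -> 1
  row 7 [00111]: (0 IMPLIES ((NOT 0 OR 0) IMPLIES (NOT 1 XOR 1))) -> 1
  row 8 [01000]: (1 IMPLIES ((NOT 0 OR 0) IMPLIES (NOT 0 XOR 0))) -> 1
  row 9 [01001]: (1 IMPLIES ((NOT 0 OR 0) IMPLIES (NOT 1 XOR 1))) -> 1
  row 10 [01010]: (1 IMPLIES ((NOT 0 OR 0) IMPLIES (NOT 0 XOR 0))) -> 1
  row 11 [01011]: (1 IMPLIES ((NOT 0 OR 0) IMPLIES (NOT 1 XOR 1))) -> 1
  row 12 [01100]: (1 IMPLIES ((NOT 0 OR 0) IMPLIES (NOT 0 XOR 0))) -> 1
  row 13 [01101]: (1 IMPLIES ((NOT 0 OR 0) IMPLIES (NOT 1 XOR 1))) -> 1
  row 14 [01110]: (1 IMPLIES ((NOT 0 OR 0) IMPLIES (NOT 0 XOR 0))) -> 1
  row 15 [01111]: (1 IMPLIES ((NOT 0 OR 0) IMPLIES (NOT 1 XOR 1))) -> 1
  row 16 [10000]: (0 IMPLIES ((NOT 1 OR 1) IMPLIES (NOT 0 XOR 0))) -> 1
  row 17 [10001]: (0 IMPLIES ((NOT 1 OR 1) IMPLIES (NOT 1 XOR 1))) -> 1
  row 18 [10010]: (0 IMPLIES ((NOT 1 OR 1) IMPLIES (NOT 0 XOR 0))) -> 1
  row 19 [10011]: (0 IMPLIES ((NOT 1 OR 1) IMPLIES (NOT 1 XOR 1))) -> 1
  row 20 [10100]: (0 IMPLIES ((NOT 1 OR 1) IMPLIES (NOT 0 XOR 0))) -> 1
  row 21 [10101]: (0 IMPLIES ((NOT 1 OR 1) IMPLIES (NOT 1 XOR 1))) -> 1
  row 22 [10110]: (0 IMPLIES ((NOT 1 OR 1) IMPLIES (NOT 0 XOR 0))) -> 1
  row 23 [10111]: (0 IMPLIES ((NOT 1 OR 1) IMPLIES (NOT 1 XOR 1))) -> 1
  row 24 [11000]: (1 IMPLIES ((NOT 1 OR 1) IMPLIES (NOT 0 XOR 0))) -> 1
  row 25 [11001]: (1 IMPLIES ((NOT 1 OR 1) IMPLIES (NOT 1 XOR 1))) -> 1
  row 26 [11010]: (1 IMPLIES ((NOT 1 OR 1) IMPLIES (NOT 0 XOR 0))) -> 1
  row 27 [11011]: (1 IMPLIES ((NOT 1 OR 1) IMPLIES (NOT 1 XOR 1))) -> 1
  row 28 [11100]: (1 IMPLIES ((NOT 1 OR 1) IMPLIES (NOT 0 XOR 0))) -> 1
  row 29 [11101]: (1 IMPLIES ((NOT 1 OR 1) IMPLIES (NOT 1 XOR 1))) -> 1
  row 30 [11110]: (1 IMPLIES ((NOT 1 OR 1) IMPLIES (NOT 0 XOR 0))) -> 1
  row 31 [11111]: (1 IMPLIES ((NOT 1 OR 1) IMPLIES (NOT 1 XOR 1))) -> 1
Full result column, 4 rows per line (a,b,c fixed per line; d,e runs 00..11 left to right):
  rows 0-3 [a,b,c=000]: 1111  = hex F
  rows 4-7 [a,b,c=001]: 1111  = hex F
  rows 8-11 [a,b,c=010]: 1111  = hex F
  rows 12-15 [a,b,c=011]: 1111  = hex F
  rows 16-19 [a,b,c=100]: 1111  = hex F
  rows 20-23 [a,b,c=101]: 1111  = hex F
  rows 24-27 [a,b,c=110]: 1111  = hex F
  rows 28-31 [a,b,c=111]: 1111  = hex F
Output column (row 0 .. row 31) = 11111111111111111111111111111111
Output column grouped in 4s = 1111 1111 1111 1111 1111 1111 1111 1111 = 0xFFFFFFFF
Convert to decimal digit by digit (value = value*16 + digit):
  F -> 15
  15*16 + 15 (F) = 255
  255*16 + 15 (F) = 4095
  4095*16 + 15 (F) = 65535
  65535*16 + 15 (F) = 1048575
  1048575*16 + 15 (F) = 16777215
  16777215*16 + 15 (F) = 268435455
  268435455*16 + 15 (F) = 4294967295
Decimal = 4294967295

4294967295


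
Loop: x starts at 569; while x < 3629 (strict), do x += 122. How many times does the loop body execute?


Step 1: x goes from 569 toward 3629 by 122; the body runs while x<3629, so iterations = ceil((bound-start)/step)
Step 2: Distance=3060
Step 3: ceil(3060/122)=26

26


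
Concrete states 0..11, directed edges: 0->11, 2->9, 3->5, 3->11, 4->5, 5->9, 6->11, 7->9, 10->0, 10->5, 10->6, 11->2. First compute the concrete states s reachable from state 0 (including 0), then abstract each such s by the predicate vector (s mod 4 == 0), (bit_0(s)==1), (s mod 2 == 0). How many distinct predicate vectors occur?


BFS from 0:
Concrete reachable: {0, 2, 9, 11}
Abstract via predicates (s mod 4 == 0), (bit_0(s)==1), (s mod 2 == 0):
  (0,0,1) <- {2}
  (0,1,0) <- {9, 11}
  (1,0,1) <- {0}
Distinct abstract states = 3

3


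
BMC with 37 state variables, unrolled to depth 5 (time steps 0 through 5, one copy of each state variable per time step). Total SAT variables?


BMC unrolls to depth k, creating one copy of each state var for steps 0..k.
Step count = 5 + 1 = 6 (steps 0 through 5)
Vars per step = 37
Total = 37 * 6 = 222

222


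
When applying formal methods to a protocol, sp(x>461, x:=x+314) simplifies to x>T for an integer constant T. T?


Formula: sp(P, x:=E) = exists old_x. (x = E[old_x/x]) AND P[old_x/x] (old_x is the value of x before the assignment; eliminate old_x by solving x = E[old_x/x] for old_x)
Step 1: Precondition P: x>461, i.e. old_x > 461
Step 2: Assignment gives x = old_x + 314, so old_x = x - 314
Step 3: Substitute into P: x - 314 > 461
Step 4: Simplify: x > 461+314 = 775

775


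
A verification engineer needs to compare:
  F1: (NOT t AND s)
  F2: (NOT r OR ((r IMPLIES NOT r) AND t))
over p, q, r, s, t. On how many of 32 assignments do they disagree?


F1 = (NOT t AND s)
F2 = (NOT r OR ((r IMPLIES NOT r) AND t))
Evaluate both on each of 32 rows (bits = p,q,r,s,t):
  row 0 [00000]: F1=0 F2=1 (differ) -> 1
  row 1 [00001]: F1=0 F2=1 (differ) -> 1
  row 2 [00010]: F1=1 F2=1 -> 0
  row 3 [00011]: F1=0 F2=1 (differ) -> 1
  row 4 [00100]: F1=0 F2=0 -> 0
  row 5 [00101]: F1=0 F2=0 -> 0
  row 6 [00110]: F1=1 F2=0 (differ) -> 1
  row 7 [00111]: F1=0 F2=0 -> 0
  row 8 [01000]: F1=0 F2=1 (differ) -> 1
  row 9 [01001]: F1=0 F2=1 (differ) -> 1
  row 10 [01010]: F1=1 F2=1 -> 0
  row 11 [01011]: F1=0 F2=1 (differ) -> 1
  row 12 [01100]: F1=0 F2=0 -> 0
  row 13 [01101]: F1=0 F2=0 -> 0
  row 14 [01110]: F1=1 F2=0 (differ) -> 1
  row 15 [01111]: F1=0 F2=0 -> 0
  row 16 [10000]: F1=0 F2=1 (differ) -> 1
  row 17 [10001]: F1=0 F2=1 (differ) -> 1
  row 18 [10010]: F1=1 F2=1 -> 0
  row 19 [10011]: F1=0 F2=1 (differ) -> 1
  row 20 [10100]: F1=0 F2=0 -> 0
  row 21 [10101]: F1=0 F2=0 -> 0
  row 22 [10110]: F1=1 F2=0 (differ) -> 1
  row 23 [10111]: F1=0 F2=0 -> 0
  row 24 [11000]: F1=0 F2=1 (differ) -> 1
  row 25 [11001]: F1=0 F2=1 (differ) -> 1
  row 26 [11010]: F1=1 F2=1 -> 0
  row 27 [11011]: F1=0 F2=1 (differ) -> 1
  row 28 [11100]: F1=0 F2=0 -> 0
  row 29 [11101]: F1=0 F2=0 -> 0
  row 30 [11110]: F1=1 F2=0 (differ) -> 1
  row 31 [11111]: F1=0 F2=0 -> 0
Full result column, 8 rows per line (p,q fixed per line; r,s,t runs 000..111 left to right):
  rows 0-7 [p,q=00]: 11010010  (ones: 4)
  rows 8-15 [p,q=01]: 11010010  (ones: 4)
  rows 16-23 [p,q=10]: 11010010  (ones: 4)
  rows 24-31 [p,q=11]: 11010010  (ones: 4)
Disagreements = 4+4+4+4 = 16

16


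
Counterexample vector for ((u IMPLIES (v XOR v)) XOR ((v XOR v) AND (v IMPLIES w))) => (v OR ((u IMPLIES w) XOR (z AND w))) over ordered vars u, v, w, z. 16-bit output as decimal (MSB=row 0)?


F1 = ((u IMPLIES (v XOR v)) XOR ((v XOR v) AND (v IMPLIES w)))
F2 = (v OR ((u IMPLIES w) XOR (z AND w)))
Counterexample to F1=>F2 is where F1=1 and F2=0.
Evaluate each row (bits = u,v,w,z, MSB first):
  row 0 [0000]: F1=1 F2=1 -> F1&~F2 -> 0
  row 1 [0001]: F1=1 F2=1 -> F1&~F2 -> 0
  row 2 [0010]: F1=1 F2=1 -> F1&~F2 -> 0
  row 3 [0011]: F1=1 F2=0 -> F1&~F2 -> 1
  row 4 [0100]: F1=1 F2=1 -> F1&~F2 -> 0
  row 5 [0101]: F1=1 F2=1 -> F1&~F2 -> 0
  row 6 [0110]: F1=1 F2=1 -> F1&~F2 -> 0
  row 7 [0111]: F1=1 F2=1 -> F1&~F2 -> 0
  row 8 [1000]: F1=0 F2=0 -> F1&~F2 -> 0
  row 9 [1001]: F1=0 F2=0 -> F1&~F2 -> 0
  row 10 [1010]: F1=0 F2=1 -> F1&~F2 -> 0
  row 11 [1011]: F1=0 F2=0 -> F1&~F2 -> 0
  row 12 [1100]: F1=0 F2=1 -> F1&~F2 -> 0
  row 13 [1101]: F1=0 F2=1 -> F1&~F2 -> 0
  row 14 [1110]: F1=0 F2=1 -> F1&~F2 -> 0
  row 15 [1111]: F1=0 F2=1 -> F1&~F2 -> 0
Full result column, 4 rows per line (u,v fixed per line; w,z runs 00..11 left to right):
  rows 0-3 [u,v=00]: 0001  = hex 1
  rows 4-7 [u,v=01]: 0000  = hex 0
  rows 8-11 [u,v=10]: 0000  = hex 0
  rows 12-15 [u,v=11]: 0000  = hex 0
Counterexample vector (row 0 .. row 15) = 0001000000000000
Output column grouped in 4s = 0001 0000 0000 0000 = 0x1000
Convert to decimal digit by digit (value = value*16 + digit):
  1 -> 1
  1*16 + 0 = 16
  16*16 + 0 = 256
  256*16 + 0 = 4096
Decimal = 4096

4096


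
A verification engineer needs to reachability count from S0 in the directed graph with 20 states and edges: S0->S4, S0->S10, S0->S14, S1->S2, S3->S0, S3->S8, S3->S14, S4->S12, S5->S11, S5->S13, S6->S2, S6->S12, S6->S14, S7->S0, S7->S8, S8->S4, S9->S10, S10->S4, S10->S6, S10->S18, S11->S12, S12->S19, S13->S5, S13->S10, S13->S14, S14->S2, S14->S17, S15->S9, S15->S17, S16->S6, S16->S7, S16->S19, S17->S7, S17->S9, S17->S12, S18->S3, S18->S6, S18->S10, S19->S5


BFS from S0:
  layer 0: {S0}
  layer 1: {S4, S10, S14}
  layer 2: {S2, S6, S12, S17, S18}
  layer 3: {S3, S7, S9, S19}
  layer 4: {S5, S8}
  layer 5: {S11, S13}
Reachable set: {S0, S2, S3, S4, S5, S6, S7, S8, S9, S10, S11, S12, S13, S14, S17, S18, S19}
Count = 17

17


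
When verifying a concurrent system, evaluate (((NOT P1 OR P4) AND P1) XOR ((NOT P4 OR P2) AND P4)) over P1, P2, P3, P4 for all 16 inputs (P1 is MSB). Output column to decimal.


Formula: (((NOT P1 OR P4) AND P1) XOR ((NOT P4 OR P2) AND P4)) over P1, P2, P3, P4 (16 rows)
Evaluate each row (bits = P1,P2,P3,P4, MSB first):
  row 0 [0000]: (((NOT 0 OR 0) AND 0) XOR ((NOT 0 OR 0) AND 0)) -> 0
  row 1 [0001]: (((NOT 0 OR 1) AND 0) XOR ((NOT 1 OR 0) AND 1)) -> 0
  row 2 [0010]: (((NOT 0 OR 0) AND 0) XOR ((NOT 0 OR 0) AND 0)) -> 0
  row 3 [0011]: (((NOT 0 OR 1) AND 0) XOR ((NOT 1 OR 0) AND 1)) -> 0
  row 4 [0100]: (((NOT 0 OR 0) AND 0) XOR ((NOT 0 OR 1) AND 0)) -> 0
  row 5 [0101]: (((NOT 0 OR 1) AND 0) XOR ((NOT 1 OR 1) AND 1)) -> 1
  row 6 [0110]: (((NOT 0 OR 0) AND 0) XOR ((NOT 0 OR 1) AND 0)) -> 0
  row 7 [0111]: (((NOT 0 OR 1) AND 0) XOR ((NOT 1 OR 1) AND 1)) -> 1
  row 8 [1000]: (((NOT 1 OR 0) AND 1) XOR ((NOT 0 OR 0) AND 0)) -> 0
  row 9 [1001]: (((NOT 1 OR 1) AND 1) XOR ((NOT 1 OR 0) AND 1)) -> 1
  row 10 [1010]: (((NOT 1 OR 0) AND 1) XOR ((NOT 0 OR 0) AND 0)) -> 0
  row 11 [1011]: (((NOT 1 OR 1) AND 1) XOR ((NOT 1 OR 0) AND 1)) -> 1
  row 12 [1100]: (((NOT 1 OR 0) AND 1) XOR ((NOT 0 OR 1) AND 0)) -> 0
  row 13 [1101]: (((NOT 1 OR 1) AND 1) XOR ((NOT 1 OR 1) AND 1)) -> 0
  row 14 [1110]: (((NOT 1 OR 0) AND 1) XOR ((NOT 0 OR 1) AND 0)) -> 0
  row 15 [1111]: (((NOT 1 OR 1) AND 1) XOR ((NOT 1 OR 1) AND 1)) -> 0
Full result column, 4 rows per line (P1,P2 fixed per line; P3,P4 runs 00..11 left to right):
  rows 0-3 [P1,P2=00]: 0000  = hex 0
  rows 4-7 [P1,P2=01]: 0101  = hex 5
  rows 8-11 [P1,P2=10]: 0101  = hex 5
  rows 12-15 [P1,P2=11]: 0000  = hex 0
Output column (row 0 .. row 15) = 0000010101010000
Output column grouped in 4s = 0000 0101 0101 0000 = 0x0550
Convert to decimal digit by digit (value = value*16 + digit):
  0 -> 0
  0*16 + 5 = 5
  5*16 + 5 = 85
  85*16 + 0 = 1360
Decimal = 1360

1360


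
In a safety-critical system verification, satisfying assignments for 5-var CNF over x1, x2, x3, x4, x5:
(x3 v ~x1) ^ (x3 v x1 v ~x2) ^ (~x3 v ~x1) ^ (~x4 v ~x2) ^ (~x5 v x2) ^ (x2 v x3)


CNF with 6 clauses over 5 vars (32 assignments).
An assignment satisfies CNF iff every clause has >=1 true literal.
Check each row (bits = x1,x2,x3,x4,x5; clause T/F shown):
  row 0 [00000]: clauses=TTTTTF -> 0
  row 1 [00001]: clauses=TTTTFF -> 0
  row 2 [00010]: clauses=TTTTTF -> 0
  row 3 [00011]: clauses=TTTTFF -> 0
  row 4 [00100]: clauses=TTTTTT -> 1
  row 5 [00101]: clauses=TTTTFT -> 0
  row 6 [00110]: clauses=TTTTTT -> 1
  row 7 [00111]: clauses=TTTTFT -> 0
  row 8 [01000]: clauses=TFTTTT -> 0
  row 9 [01001]: clauses=TFTTTT -> 0
  row 10 [01010]: clauses=TFTFTT -> 0
  row 11 [01011]: clauses=TFTFTT -> 0
  row 12 [01100]: clauses=TTTTTT -> 1
  row 13 [01101]: clauses=TTTTTT -> 1
  row 14 [01110]: clauses=TTTFTT -> 0
  row 15 [01111]: clauses=TTTFTT -> 0
  row 16 [10000]: clauses=FTTTTF -> 0
  row 17 [10001]: clauses=FTTTFF -> 0
  row 18 [10010]: clauses=FTTTTF -> 0
  row 19 [10011]: clauses=FTTTFF -> 0
  row 20 [10100]: clauses=TTFTTT -> 0
  row 21 [10101]: clauses=TTFTFT -> 0
  row 22 [10110]: clauses=TTFTTT -> 0
  row 23 [10111]: clauses=TTFTFT -> 0
  row 24 [11000]: clauses=FTTTTT -> 0
  row 25 [11001]: clauses=FTTTTT -> 0
  row 26 [11010]: clauses=FTTFTT -> 0
  row 27 [11011]: clauses=FTTFTT -> 0
  row 28 [11100]: clauses=TTFTTT -> 0
  row 29 [11101]: clauses=TTFTTT -> 0
  row 30 [11110]: clauses=TTFFTT -> 0
  row 31 [11111]: clauses=TTFFTT -> 0
Full result column, 8 rows per line (x1,x2 fixed per line; x3,x4,x5 runs 000..111 left to right):
  rows 0-7 [x1,x2=00]: 00001010  (ones: 2)
  rows 8-15 [x1,x2=01]: 00001100  (ones: 2)
  rows 16-23 [x1,x2=10]: 00000000  (ones: 0)
  rows 24-31 [x1,x2=11]: 00000000  (ones: 0)
Satisfying assignments = 2+2+0+0 = 4

4


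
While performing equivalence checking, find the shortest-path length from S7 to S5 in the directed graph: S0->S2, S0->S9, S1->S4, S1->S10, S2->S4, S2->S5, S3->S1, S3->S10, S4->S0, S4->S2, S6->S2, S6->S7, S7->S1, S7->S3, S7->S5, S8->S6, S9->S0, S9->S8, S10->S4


BFS layer-by-layer from S7:
  dist 0: {S7}
  dist 1: {S1, S3, S5}
  -> S5 reached at distance 1
Shortest path length = 1

1


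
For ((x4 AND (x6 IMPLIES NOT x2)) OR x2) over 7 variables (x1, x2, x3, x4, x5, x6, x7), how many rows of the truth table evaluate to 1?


Formula: ((x4 AND (x6 IMPLIES NOT x2)) OR x2) over 7 vars (128 rows)
Evaluate each row (x1, x2, x3, x4, x5, x6, x7 as bits, MSB first):
  row 0 [0000000]: ((0 AND (0 IMPLIES NOT 0)) OR 0) -> 0
  row 1 [0000001]: ((0 AND (0 IMPLIES NOT 0)) OR 0) -> 0
  row 2 [0000010]: ((0 AND (1 IMPLIES NOT 0)) OR 0) -> 0
  row 3 [0000011]: ((0 AND (1 IMPLIES NOT 0)) OR 0) -> 0
  row 4 [0000100]: ((0 AND (0 IMPLIES NOT 0)) OR 0) -> 0
  (every remaining row is evaluated the same way; all 128 results are listed next)
Full result column, 8 rows per line (x1,x2,x3,x4 fixed per line; x5,x6,x7 runs 000..111 left to right):
  rows 0-7 [x1,x2,x3,x4=0000]: 00000000  (ones: 0)
  rows 8-15 [x1,x2,x3,x4=0001]: 11111111  (ones: 8)
  rows 16-23 [x1,x2,x3,x4=0010]: 00000000  (ones: 0)
  rows 24-31 [x1,x2,x3,x4=0011]: 11111111  (ones: 8)
  rows 32-39 [x1,x2,x3,x4=0100]: 11111111  (ones: 8)
  rows 40-47 [x1,x2,x3,x4=0101]: 11111111  (ones: 8)
  rows 48-55 [x1,x2,x3,x4=0110]: 11111111  (ones: 8)
  rows 56-63 [x1,x2,x3,x4=0111]: 11111111  (ones: 8)
  rows 64-71 [x1,x2,x3,x4=1000]: 00000000  (ones: 0)
  rows 72-79 [x1,x2,x3,x4=1001]: 11111111  (ones: 8)
  rows 80-87 [x1,x2,x3,x4=1010]: 00000000  (ones: 0)
  rows 88-95 [x1,x2,x3,x4=1011]: 11111111  (ones: 8)
  rows 96-103 [x1,x2,x3,x4=1100]: 11111111  (ones: 8)
  rows 104-111 [x1,x2,x3,x4=1101]: 11111111  (ones: 8)
  rows 112-119 [x1,x2,x3,x4=1110]: 11111111  (ones: 8)
  rows 120-127 [x1,x2,x3,x4=1111]: 11111111  (ones: 8)
Count of 1-rows = 0+8+0+8+8+8+8+8+0+8+0+8+8+8+8+8 = 96

96


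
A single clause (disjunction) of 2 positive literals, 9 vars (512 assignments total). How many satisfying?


Step 1: Total=2^9=512
Step 2: Unsat when all 2 false: 2^7=128
Step 3: Sat=512-128=384

384


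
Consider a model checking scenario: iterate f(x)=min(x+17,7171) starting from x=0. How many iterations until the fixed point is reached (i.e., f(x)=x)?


Step 1: x=0, cap=7171, increment=17
Step 2: x grows by 17 each step until capped at 7171; fixed point is x=7171
Step 3: iterations = ceil(7171/17) = 422

422


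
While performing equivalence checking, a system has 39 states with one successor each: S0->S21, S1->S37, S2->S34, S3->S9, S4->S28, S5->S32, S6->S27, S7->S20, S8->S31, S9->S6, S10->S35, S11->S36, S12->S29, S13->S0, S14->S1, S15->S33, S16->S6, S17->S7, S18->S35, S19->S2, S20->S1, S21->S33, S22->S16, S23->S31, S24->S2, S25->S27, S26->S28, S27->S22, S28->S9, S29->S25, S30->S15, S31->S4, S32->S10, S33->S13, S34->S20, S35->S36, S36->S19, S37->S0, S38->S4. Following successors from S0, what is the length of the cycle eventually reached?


Trace from S0 until a state repeats:
  S0 -> S21 -> S33 -> S13 -> S0
S0 first seen at step 0, revisited at step 4.
Cycle length = 4 - 0 = 4

4


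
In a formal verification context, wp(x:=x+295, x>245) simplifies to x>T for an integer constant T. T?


Formula: wp(x:=E, P) = P[E/x] (substitute E for x in postcondition)
Step 1: Postcondition: x>245
Step 2: Substitute x+295 for x: x+295>245
Step 3: Solve for x: x > 245-295 = -50

-50


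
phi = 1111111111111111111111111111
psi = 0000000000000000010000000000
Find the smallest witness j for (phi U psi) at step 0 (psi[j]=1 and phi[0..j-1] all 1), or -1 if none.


(phi U psi) at 0: need smallest j with psi[j]=1 and phi[i]=1 for all i in [0,j).
Scan from step 0:
  step 0: phi=1, psi=0 -> continue
  step 1: phi=1, psi=0 -> continue
  step 2: phi=1, psi=0 -> continue
  step 3: phi=1, psi=0 -> continue
  step 17: psi=1 and phi held for [0,17) -> witness found
Witness step = 17

17


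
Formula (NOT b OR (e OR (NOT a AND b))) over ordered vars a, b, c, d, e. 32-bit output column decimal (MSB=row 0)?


Formula: (NOT b OR (e OR (NOT a AND b))) over a, b, c, d, e (32 rows)
Evaluate each row (bits = a,b,c,d,e, MSB first):
  row 0 [00000]: (NOT 0 OR (0 OR (NOT 0 AND 0))) -> 1
  row 1 [00001]: (NOT 0 OR (1 OR (NOT 0 AND 0))) -> 1
  row 2 [00010]: (NOT 0 OR (0 OR (NOT 0 AND 0))) -> 1
  row 3 [00011]: (NOT 0 OR (1 OR (NOT 0 AND 0))) -> 1
  row 4 [00100]: (NOT 0 OR (0 OR (NOT 0 AND 0))) -> 1
  row 5 [00101]: (NOT 0 OR (1 OR (NOT 0 AND 0))) -> 1
  row 6 [00110]: (NOT 0 OR (0 OR (NOT 0 AND 0))) -> 1
  row 7 [00111]: (NOT 0 OR (1 OR (NOT 0 AND 0))) -> 1
  row 8 [01000]: (NOT 1 OR (0 OR (NOT 0 AND 1))) -> 1
  row 9 [01001]: (NOT 1 OR (1 OR (NOT 0 AND 1))) -> 1
  row 10 [01010]: (NOT 1 OR (0 OR (NOT 0 AND 1))) -> 1
  row 11 [01011]: (NOT 1 OR (1 OR (NOT 0 AND 1))) -> 1
  row 12 [01100]: (NOT 1 OR (0 OR (NOT 0 AND 1))) -> 1
  row 13 [01101]: (NOT 1 OR (1 OR (NOT 0 AND 1))) -> 1
  row 14 [01110]: (NOT 1 OR (0 OR (NOT 0 AND 1))) -> 1
  row 15 [01111]: (NOT 1 OR (1 OR (NOT 0 AND 1))) -> 1
  row 16 [10000]: (NOT 0 OR (0 OR (NOT 1 AND 0))) -> 1
  row 17 [10001]: (NOT 0 OR (1 OR (NOT 1 AND 0))) -> 1
  row 18 [10010]: (NOT 0 OR (0 OR (NOT 1 AND 0))) -> 1
  row 19 [10011]: (NOT 0 OR (1 OR (NOT 1 AND 0))) -> 1
  row 20 [10100]: (NOT 0 OR (0 OR (NOT 1 AND 0))) -> 1
  row 21 [10101]: (NOT 0 OR (1 OR (NOT 1 AND 0))) -> 1
  row 22 [10110]: (NOT 0 OR (0 OR (NOT 1 AND 0))) -> 1
  row 23 [10111]: (NOT 0 OR (1 OR (NOT 1 AND 0))) -> 1
  row 24 [11000]: (NOT 1 OR (0 OR (NOT 1 AND 1))) -> 0
  row 25 [11001]: (NOT 1 OR (1 OR (NOT 1 AND 1))) -> 1
  row 26 [11010]: (NOT 1 OR (0 OR (NOT 1 AND 1))) -> 0
  row 27 [11011]: (NOT 1 OR (1 OR (NOT 1 AND 1))) -> 1
  row 28 [11100]: (NOT 1 OR (0 OR (NOT 1 AND 1))) -> 0
  row 29 [11101]: (NOT 1 OR (1 OR (NOT 1 AND 1))) -> 1
  row 30 [11110]: (NOT 1 OR (0 OR (NOT 1 AND 1))) -> 0
  row 31 [11111]: (NOT 1 OR (1 OR (NOT 1 AND 1))) -> 1
Full result column, 4 rows per line (a,b,c fixed per line; d,e runs 00..11 left to right):
  rows 0-3 [a,b,c=000]: 1111  = hex F
  rows 4-7 [a,b,c=001]: 1111  = hex F
  rows 8-11 [a,b,c=010]: 1111  = hex F
  rows 12-15 [a,b,c=011]: 1111  = hex F
  rows 16-19 [a,b,c=100]: 1111  = hex F
  rows 20-23 [a,b,c=101]: 1111  = hex F
  rows 24-27 [a,b,c=110]: 0101  = hex 5
  rows 28-31 [a,b,c=111]: 0101  = hex 5
Output column (row 0 .. row 31) = 11111111111111111111111101010101
Output column grouped in 4s = 1111 1111 1111 1111 1111 1111 0101 0101 = 0xFFFFFF55
Convert to decimal digit by digit (value = value*16 + digit):
  F -> 15
  15*16 + 15 (F) = 255
  255*16 + 15 (F) = 4095
  4095*16 + 15 (F) = 65535
  65535*16 + 15 (F) = 1048575
  1048575*16 + 15 (F) = 16777215
  16777215*16 + 5 = 268435445
  268435445*16 + 5 = 4294967125
Decimal = 4294967125

4294967125


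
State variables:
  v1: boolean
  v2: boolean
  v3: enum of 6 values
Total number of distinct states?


State space = product of domain sizes of all variables.
Domain sizes:
  v1 (boolean): 2
  v2 (boolean): 2
  v3 (enum of 6 values): 6
Product = 2 * 2 * 6 = 24

24


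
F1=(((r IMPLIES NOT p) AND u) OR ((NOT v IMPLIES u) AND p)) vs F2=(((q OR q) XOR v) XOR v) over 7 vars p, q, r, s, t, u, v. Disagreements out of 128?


F1 = (((r IMPLIES NOT p) AND u) OR ((NOT v IMPLIES u) AND p))
F2 = (((q OR q) XOR v) XOR v)
Evaluate both on each of 128 rows (bits = p,q,r,s,t,u,v):
  row 0 [0000000]: F1=0 F2=0 -> 0
  row 1 [0000001]: F1=0 F2=0 -> 0
  row 2 [0000010]: F1=1 F2=0 (differ) -> 1
  row 3 [0000011]: F1=1 F2=0 (differ) -> 1
  row 4 [0000100]: F1=0 F2=0 -> 0
  (every remaining row is evaluated the same way; all 128 results are listed next)
Full result column, 8 rows per line (p,q,r,s fixed per line; t,u,v runs 000..111 left to right):
  rows 0-7 [p,q,r,s=0000]: 00110011  (ones: 4)
  rows 8-15 [p,q,r,s=0001]: 00110011  (ones: 4)
  rows 16-23 [p,q,r,s=0010]: 00110011  (ones: 4)
  rows 24-31 [p,q,r,s=0011]: 00110011  (ones: 4)
  rows 32-39 [p,q,r,s=0100]: 11001100  (ones: 4)
  rows 40-47 [p,q,r,s=0101]: 11001100  (ones: 4)
  rows 48-55 [p,q,r,s=0110]: 11001100  (ones: 4)
  rows 56-63 [p,q,r,s=0111]: 11001100  (ones: 4)
  rows 64-71 [p,q,r,s=1000]: 01110111  (ones: 6)
  rows 72-79 [p,q,r,s=1001]: 01110111  (ones: 6)
  rows 80-87 [p,q,r,s=1010]: 01110111  (ones: 6)
  rows 88-95 [p,q,r,s=1011]: 01110111  (ones: 6)
  rows 96-103 [p,q,r,s=1100]: 10001000  (ones: 2)
  rows 104-111 [p,q,r,s=1101]: 10001000  (ones: 2)
  rows 112-119 [p,q,r,s=1110]: 10001000  (ones: 2)
  rows 120-127 [p,q,r,s=1111]: 10001000  (ones: 2)
Disagreements = 4+4+4+4+4+4+4+4+6+6+6+6+2+2+2+2 = 64

64


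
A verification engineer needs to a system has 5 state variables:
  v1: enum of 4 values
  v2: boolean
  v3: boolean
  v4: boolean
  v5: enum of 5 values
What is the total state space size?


State space = product of domain sizes of all variables.
Domain sizes:
  v1 (enum of 4 values): 4
  v2 (boolean): 2
  v3 (boolean): 2
  v4 (boolean): 2
  v5 (enum of 5 values): 5
Product = 4 * 2 * 2 * 2 * 5 = 160

160


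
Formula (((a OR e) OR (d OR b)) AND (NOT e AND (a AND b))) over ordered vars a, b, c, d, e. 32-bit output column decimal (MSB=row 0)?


Formula: (((a OR e) OR (d OR b)) AND (NOT e AND (a AND b))) over a, b, c, d, e (32 rows)
Evaluate each row (bits = a,b,c,d,e, MSB first):
  row 0 [00000]: (((0 OR 0) OR (0 OR 0)) AND (NOT 0 AND (0 AND 0))) -> 0
  row 1 [00001]: (((0 OR 1) OR (0 OR 0)) AND (NOT 1 AND (0 AND 0))) -> 0
  row 2 [00010]: (((0 OR 0) OR (1 OR 0)) AND (NOT 0 AND (0 AND 0))) -> 0
  row 3 [00011]: (((0 OR 1) OR (1 OR 0)) AND (NOT 1 AND (0 AND 0))) -> 0
  row 4 [00100]: (((0 OR 0) OR (0 OR 0)) AND (NOT 0 AND (0 AND 0))) -> 0
  row 5 [00101]: (((0 OR 1) OR (0 OR 0)) AND (NOT 1 AND (0 AND 0))) -> 0
  row 6 [00110]: (((0 OR 0) OR (1 OR 0)) AND (NOT 0 AND (0 AND 0))) -> 0
  row 7 [00111]: (((0 OR 1) OR (1 OR 0)) AND (NOT 1 AND (0 AND 0))) -> 0
  row 8 [01000]: (((0 OR 0) OR (0 OR 1)) AND (NOT 0 AND (0 AND 1))) -> 0
  row 9 [01001]: (((0 OR 1) OR (0 OR 1)) AND (NOT 1 AND (0 AND 1))) -> 0
  row 10 [01010]: (((0 OR 0) OR (1 OR 1)) AND (NOT 0 AND (0 AND 1))) -> 0
  row 11 [01011]: (((0 OR 1) OR (1 OR 1)) AND (NOT 1 AND (0 AND 1))) -> 0
  row 12 [01100]: (((0 OR 0) OR (0 OR 1)) AND (NOT 0 AND (0 AND 1))) -> 0
  row 13 [01101]: (((0 OR 1) OR (0 OR 1)) AND (NOT 1 AND (0 AND 1))) -> 0
  row 14 [01110]: (((0 OR 0) OR (1 OR 1)) AND (NOT 0 AND (0 AND 1))) -> 0
  row 15 [01111]: (((0 OR 1) OR (1 OR 1)) AND (NOT 1 AND (0 AND 1))) -> 0
  row 16 [10000]: (((1 OR 0) OR (0 OR 0)) AND (NOT 0 AND (1 AND 0))) -> 0
  row 17 [10001]: (((1 OR 1) OR (0 OR 0)) AND (NOT 1 AND (1 AND 0))) -> 0
  row 18 [10010]: (((1 OR 0) OR (1 OR 0)) AND (NOT 0 AND (1 AND 0))) -> 0
  row 19 [10011]: (((1 OR 1) OR (1 OR 0)) AND (NOT 1 AND (1 AND 0))) -> 0
  row 20 [10100]: (((1 OR 0) OR (0 OR 0)) AND (NOT 0 AND (1 AND 0))) -> 0
  row 21 [10101]: (((1 OR 1) OR (0 OR 0)) AND (NOT 1 AND (1 AND 0))) -> 0
  row 22 [10110]: (((1 OR 0) OR (1 OR 0)) AND (NOT 0 AND (1 AND 0))) -> 0
  row 23 [10111]: (((1 OR 1) OR (1 OR 0)) AND (NOT 1 AND (1 AND 0))) -> 0
  row 24 [11000]: (((1 OR 0) OR (0 OR 1)) AND (NOT 0 AND (1 AND 1))) -> 1
  row 25 [11001]: (((1 OR 1) OR (0 OR 1)) AND (NOT 1 AND (1 AND 1))) -> 0
  row 26 [11010]: (((1 OR 0) OR (1 OR 1)) AND (NOT 0 AND (1 AND 1))) -> 1
  row 27 [11011]: (((1 OR 1) OR (1 OR 1)) AND (NOT 1 AND (1 AND 1))) -> 0
  row 28 [11100]: (((1 OR 0) OR (0 OR 1)) AND (NOT 0 AND (1 AND 1))) -> 1
  row 29 [11101]: (((1 OR 1) OR (0 OR 1)) AND (NOT 1 AND (1 AND 1))) -> 0
  row 30 [11110]: (((1 OR 0) OR (1 OR 1)) AND (NOT 0 AND (1 AND 1))) -> 1
  row 31 [11111]: (((1 OR 1) OR (1 OR 1)) AND (NOT 1 AND (1 AND 1))) -> 0
Full result column, 4 rows per line (a,b,c fixed per line; d,e runs 00..11 left to right):
  rows 0-3 [a,b,c=000]: 0000  = hex 0
  rows 4-7 [a,b,c=001]: 0000  = hex 0
  rows 8-11 [a,b,c=010]: 0000  = hex 0
  rows 12-15 [a,b,c=011]: 0000  = hex 0
  rows 16-19 [a,b,c=100]: 0000  = hex 0
  rows 20-23 [a,b,c=101]: 0000  = hex 0
  rows 24-27 [a,b,c=110]: 1010  = hex A
  rows 28-31 [a,b,c=111]: 1010  = hex A
Output column (row 0 .. row 31) = 00000000000000000000000010101010
Output column grouped in 4s = 0000 0000 0000 0000 0000 0000 1010 1010 = 0x000000AA
Convert to decimal digit by digit (value = value*16 + digit):
  0 -> 0
  0*16 + 0 = 0
  0*16 + 0 = 0
  0*16 + 0 = 0
  0*16 + 0 = 0
  0*16 + 0 = 0
  0*16 + 10 (A) = 10
  10*16 + 10 (A) = 170
Decimal = 170

170


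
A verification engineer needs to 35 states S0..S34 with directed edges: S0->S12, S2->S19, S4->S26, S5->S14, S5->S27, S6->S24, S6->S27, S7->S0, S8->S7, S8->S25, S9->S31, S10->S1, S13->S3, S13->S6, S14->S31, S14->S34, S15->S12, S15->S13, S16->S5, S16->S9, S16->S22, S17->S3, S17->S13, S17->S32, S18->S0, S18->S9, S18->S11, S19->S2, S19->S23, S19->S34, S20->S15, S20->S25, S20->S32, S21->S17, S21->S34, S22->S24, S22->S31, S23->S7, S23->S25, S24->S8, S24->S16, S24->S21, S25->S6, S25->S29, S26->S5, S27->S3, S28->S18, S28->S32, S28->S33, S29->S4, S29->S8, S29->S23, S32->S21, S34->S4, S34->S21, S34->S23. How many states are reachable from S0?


BFS from S0:
  layer 0: {S0}
  layer 1: {S12}
Reachable set: {S0, S12}
Count = 2

2


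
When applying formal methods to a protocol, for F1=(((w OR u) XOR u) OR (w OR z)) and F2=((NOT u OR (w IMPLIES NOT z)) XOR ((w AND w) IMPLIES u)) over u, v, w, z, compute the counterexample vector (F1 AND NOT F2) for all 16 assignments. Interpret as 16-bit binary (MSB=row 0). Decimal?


F1 = (((w OR u) XOR u) OR (w OR z))
F2 = ((NOT u OR (w IMPLIES NOT z)) XOR ((w AND w) IMPLIES u))
Counterexample to F1=>F2 is where F1=1 and F2=0.
Evaluate each row (bits = u,v,w,z, MSB first):
  row 0 [0000]: F1=0 F2=0 -> F1&~F2 -> 0
  row 1 [0001]: F1=1 F2=0 -> F1&~F2 -> 1
  row 2 [0010]: F1=1 F2=1 -> F1&~F2 -> 0
  row 3 [0011]: F1=1 F2=1 -> F1&~F2 -> 0
  row 4 [0100]: F1=0 F2=0 -> F1&~F2 -> 0
  row 5 [0101]: F1=1 F2=0 -> F1&~F2 -> 1
  row 6 [0110]: F1=1 F2=1 -> F1&~F2 -> 0
  row 7 [0111]: F1=1 F2=1 -> F1&~F2 -> 0
  row 8 [1000]: F1=0 F2=0 -> F1&~F2 -> 0
  row 9 [1001]: F1=1 F2=0 -> F1&~F2 -> 1
  row 10 [1010]: F1=1 F2=0 -> F1&~F2 -> 1
  row 11 [1011]: F1=1 F2=1 -> F1&~F2 -> 0
  row 12 [1100]: F1=0 F2=0 -> F1&~F2 -> 0
  row 13 [1101]: F1=1 F2=0 -> F1&~F2 -> 1
  row 14 [1110]: F1=1 F2=0 -> F1&~F2 -> 1
  row 15 [1111]: F1=1 F2=1 -> F1&~F2 -> 0
Full result column, 4 rows per line (u,v fixed per line; w,z runs 00..11 left to right):
  rows 0-3 [u,v=00]: 0100  = hex 4
  rows 4-7 [u,v=01]: 0100  = hex 4
  rows 8-11 [u,v=10]: 0110  = hex 6
  rows 12-15 [u,v=11]: 0110  = hex 6
Counterexample vector (row 0 .. row 15) = 0100010001100110
Output column grouped in 4s = 0100 0100 0110 0110 = 0x4466
Convert to decimal digit by digit (value = value*16 + digit):
  4 -> 4
  4*16 + 4 = 68
  68*16 + 6 = 1094
  1094*16 + 6 = 17510
Decimal = 17510

17510


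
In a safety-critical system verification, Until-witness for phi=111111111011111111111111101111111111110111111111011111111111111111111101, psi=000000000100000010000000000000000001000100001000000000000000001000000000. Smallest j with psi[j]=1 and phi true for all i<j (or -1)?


(phi U psi) at 0: need smallest j with psi[j]=1 and phi[i]=1 for all i in [0,j).
Scan from step 0:
  step 0: phi=1, psi=0 -> continue
  step 1: phi=1, psi=0 -> continue
  step 2: phi=1, psi=0 -> continue
  step 3: phi=1, psi=0 -> continue
  step 9: psi=1 and phi held for [0,9) -> witness found
Witness step = 9

9


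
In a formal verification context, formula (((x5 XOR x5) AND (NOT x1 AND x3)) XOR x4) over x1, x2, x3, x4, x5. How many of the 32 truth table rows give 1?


Formula: (((x5 XOR x5) AND (NOT x1 AND x3)) XOR x4) over 5 vars (32 rows)
Evaluate each row (x1, x2, x3, x4, x5 as bits, MSB first):
  row 0 [00000]: (((0 XOR 0) AND (NOT 0 AND 0)) XOR 0) -> 0
  row 1 [00001]: (((1 XOR 1) AND (NOT 0 AND 0)) XOR 0) -> 0
  row 2 [00010]: (((0 XOR 0) AND (NOT 0 AND 0)) XOR 1) -> 1
  row 3 [00011]: (((1 XOR 1) AND (NOT 0 AND 0)) XOR 1) -> 1
  row 4 [00100]: (((0 XOR 0) AND (NOT 0 AND 1)) XOR 0) -> 0
  row 5 [00101]: (((1 XOR 1) AND (NOT 0 AND 1)) XOR 0) -> 0
  row 6 [00110]: (((0 XOR 0) AND (NOT 0 AND 1)) XOR 1) -> 1
  row 7 [00111]: (((1 XOR 1) AND (NOT 0 AND 1)) XOR 1) -> 1
  row 8 [01000]: (((0 XOR 0) AND (NOT 0 AND 0)) XOR 0) -> 0
  row 9 [01001]: (((1 XOR 1) AND (NOT 0 AND 0)) XOR 0) -> 0
  row 10 [01010]: (((0 XOR 0) AND (NOT 0 AND 0)) XOR 1) -> 1
  row 11 [01011]: (((1 XOR 1) AND (NOT 0 AND 0)) XOR 1) -> 1
  row 12 [01100]: (((0 XOR 0) AND (NOT 0 AND 1)) XOR 0) -> 0
  row 13 [01101]: (((1 XOR 1) AND (NOT 0 AND 1)) XOR 0) -> 0
  row 14 [01110]: (((0 XOR 0) AND (NOT 0 AND 1)) XOR 1) -> 1
  row 15 [01111]: (((1 XOR 1) AND (NOT 0 AND 1)) XOR 1) -> 1
  row 16 [10000]: (((0 XOR 0) AND (NOT 1 AND 0)) XOR 0) -> 0
  row 17 [10001]: (((1 XOR 1) AND (NOT 1 AND 0)) XOR 0) -> 0
  row 18 [10010]: (((0 XOR 0) AND (NOT 1 AND 0)) XOR 1) -> 1
  row 19 [10011]: (((1 XOR 1) AND (NOT 1 AND 0)) XOR 1) -> 1
  row 20 [10100]: (((0 XOR 0) AND (NOT 1 AND 1)) XOR 0) -> 0
  row 21 [10101]: (((1 XOR 1) AND (NOT 1 AND 1)) XOR 0) -> 0
  row 22 [10110]: (((0 XOR 0) AND (NOT 1 AND 1)) XOR 1) -> 1
  row 23 [10111]: (((1 XOR 1) AND (NOT 1 AND 1)) XOR 1) -> 1
  row 24 [11000]: (((0 XOR 0) AND (NOT 1 AND 0)) XOR 0) -> 0
  row 25 [11001]: (((1 XOR 1) AND (NOT 1 AND 0)) XOR 0) -> 0
  row 26 [11010]: (((0 XOR 0) AND (NOT 1 AND 0)) XOR 1) -> 1
  row 27 [11011]: (((1 XOR 1) AND (NOT 1 AND 0)) XOR 1) -> 1
  row 28 [11100]: (((0 XOR 0) AND (NOT 1 AND 1)) XOR 0) -> 0
  row 29 [11101]: (((1 XOR 1) AND (NOT 1 AND 1)) XOR 0) -> 0
  row 30 [11110]: (((0 XOR 0) AND (NOT 1 AND 1)) XOR 1) -> 1
  row 31 [11111]: (((1 XOR 1) AND (NOT 1 AND 1)) XOR 1) -> 1
Full result column, 8 rows per line (x1,x2 fixed per line; x3,x4,x5 runs 000..111 left to right):
  rows 0-7 [x1,x2=00]: 00110011  (ones: 4)
  rows 8-15 [x1,x2=01]: 00110011  (ones: 4)
  rows 16-23 [x1,x2=10]: 00110011  (ones: 4)
  rows 24-31 [x1,x2=11]: 00110011  (ones: 4)
Count of 1-rows = 4+4+4+4 = 16

16


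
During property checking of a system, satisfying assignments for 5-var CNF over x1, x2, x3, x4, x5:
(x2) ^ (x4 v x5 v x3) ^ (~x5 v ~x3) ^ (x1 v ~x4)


CNF with 4 clauses over 5 vars (32 assignments).
An assignment satisfies CNF iff every clause has >=1 true literal.
Check each row (bits = x1,x2,x3,x4,x5; clause T/F shown):
  row 0 [00000]: clauses=FFTT -> 0
  row 1 [00001]: clauses=FTTT -> 0
  row 2 [00010]: clauses=FTTF -> 0
  row 3 [00011]: clauses=FTTF -> 0
  row 4 [00100]: clauses=FTTT -> 0
  row 5 [00101]: clauses=FTFT -> 0
  row 6 [00110]: clauses=FTTF -> 0
  row 7 [00111]: clauses=FTFF -> 0
  row 8 [01000]: clauses=TFTT -> 0
  row 9 [01001]: clauses=TTTT -> 1
  row 10 [01010]: clauses=TTTF -> 0
  row 11 [01011]: clauses=TTTF -> 0
  row 12 [01100]: clauses=TTTT -> 1
  row 13 [01101]: clauses=TTFT -> 0
  row 14 [01110]: clauses=TTTF -> 0
  row 15 [01111]: clauses=TTFF -> 0
  row 16 [10000]: clauses=FFTT -> 0
  row 17 [10001]: clauses=FTTT -> 0
  row 18 [10010]: clauses=FTTT -> 0
  row 19 [10011]: clauses=FTTT -> 0
  row 20 [10100]: clauses=FTTT -> 0
  row 21 [10101]: clauses=FTFT -> 0
  row 22 [10110]: clauses=FTTT -> 0
  row 23 [10111]: clauses=FTFT -> 0
  row 24 [11000]: clauses=TFTT -> 0
  row 25 [11001]: clauses=TTTT -> 1
  row 26 [11010]: clauses=TTTT -> 1
  row 27 [11011]: clauses=TTTT -> 1
  row 28 [11100]: clauses=TTTT -> 1
  row 29 [11101]: clauses=TTFT -> 0
  row 30 [11110]: clauses=TTTT -> 1
  row 31 [11111]: clauses=TTFT -> 0
Full result column, 8 rows per line (x1,x2 fixed per line; x3,x4,x5 runs 000..111 left to right):
  rows 0-7 [x1,x2=00]: 00000000  (ones: 0)
  rows 8-15 [x1,x2=01]: 01001000  (ones: 2)
  rows 16-23 [x1,x2=10]: 00000000  (ones: 0)
  rows 24-31 [x1,x2=11]: 01111010  (ones: 5)
Satisfying assignments = 0+2+0+5 = 7

7


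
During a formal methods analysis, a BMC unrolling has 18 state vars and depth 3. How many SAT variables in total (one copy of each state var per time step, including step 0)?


BMC unrolls to depth k, creating one copy of each state var for steps 0..k.
Step count = 3 + 1 = 4 (steps 0 through 3)
Vars per step = 18
Total = 18 * 4 = 72

72


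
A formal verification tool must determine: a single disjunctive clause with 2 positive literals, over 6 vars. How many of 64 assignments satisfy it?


Step 1: Total=2^6=64
Step 2: Unsat when all 2 false: 2^4=16
Step 3: Sat=64-16=48

48


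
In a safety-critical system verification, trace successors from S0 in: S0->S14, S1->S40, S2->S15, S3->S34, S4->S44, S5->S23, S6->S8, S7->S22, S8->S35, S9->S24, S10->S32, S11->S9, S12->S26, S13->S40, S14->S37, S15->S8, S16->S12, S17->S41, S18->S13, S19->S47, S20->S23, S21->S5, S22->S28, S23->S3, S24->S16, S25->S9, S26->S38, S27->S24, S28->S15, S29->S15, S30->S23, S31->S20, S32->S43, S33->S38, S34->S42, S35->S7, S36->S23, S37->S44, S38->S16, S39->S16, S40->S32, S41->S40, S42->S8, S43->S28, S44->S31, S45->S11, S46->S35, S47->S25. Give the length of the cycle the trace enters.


Trace from S0 until a state repeats:
  S0 -> S14 -> S37 -> S44 -> S31 -> S20 -> S23 -> S3 -> S34 -> S42 -> S8 -> S35 -> S7 -> S22 -> S28 -> S15 -> S8
S8 first seen at step 10, revisited at step 16.
Cycle length = 16 - 10 = 6

6


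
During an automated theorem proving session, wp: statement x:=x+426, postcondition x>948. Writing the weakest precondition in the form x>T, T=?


Formula: wp(x:=E, P) = P[E/x] (substitute E for x in postcondition)
Step 1: Postcondition: x>948
Step 2: Substitute x+426 for x: x+426>948
Step 3: Solve for x: x > 948-426 = 522

522


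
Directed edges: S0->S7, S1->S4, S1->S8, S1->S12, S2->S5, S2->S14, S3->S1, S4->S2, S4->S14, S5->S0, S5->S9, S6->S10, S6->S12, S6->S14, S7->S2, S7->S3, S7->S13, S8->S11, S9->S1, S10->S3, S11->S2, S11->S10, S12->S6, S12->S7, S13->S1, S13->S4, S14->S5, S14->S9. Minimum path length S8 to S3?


BFS layer-by-layer from S8:
  dist 0: {S8}
  dist 1: {S11}
  dist 2: {S2, S10}
  dist 3: {S3, S5, S14}
  -> S3 reached at distance 3
Shortest path length = 3

3


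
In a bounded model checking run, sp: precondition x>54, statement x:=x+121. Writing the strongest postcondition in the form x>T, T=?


Formula: sp(P, x:=E) = exists old_x. (x = E[old_x/x]) AND P[old_x/x] (old_x is the value of x before the assignment; eliminate old_x by solving x = E[old_x/x] for old_x)
Step 1: Precondition P: x>54, i.e. old_x > 54
Step 2: Assignment gives x = old_x + 121, so old_x = x - 121
Step 3: Substitute into P: x - 121 > 54
Step 4: Simplify: x > 54+121 = 175

175


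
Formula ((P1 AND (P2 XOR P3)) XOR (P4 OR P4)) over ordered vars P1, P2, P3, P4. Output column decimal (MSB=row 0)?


Formula: ((P1 AND (P2 XOR P3)) XOR (P4 OR P4)) over P1, P2, P3, P4 (16 rows)
Evaluate each row (bits = P1,P2,P3,P4, MSB first):
  row 0 [0000]: ((0 AND (0 XOR 0)) XOR (0 OR 0)) -> 0
  row 1 [0001]: ((0 AND (0 XOR 0)) XOR (1 OR 1)) -> 1
  row 2 [0010]: ((0 AND (0 XOR 1)) XOR (0 OR 0)) -> 0
  row 3 [0011]: ((0 AND (0 XOR 1)) XOR (1 OR 1)) -> 1
  row 4 [0100]: ((0 AND (1 XOR 0)) XOR (0 OR 0)) -> 0
  row 5 [0101]: ((0 AND (1 XOR 0)) XOR (1 OR 1)) -> 1
  row 6 [0110]: ((0 AND (1 XOR 1)) XOR (0 OR 0)) -> 0
  row 7 [0111]: ((0 AND (1 XOR 1)) XOR (1 OR 1)) -> 1
  row 8 [1000]: ((1 AND (0 XOR 0)) XOR (0 OR 0)) -> 0
  row 9 [1001]: ((1 AND (0 XOR 0)) XOR (1 OR 1)) -> 1
  row 10 [1010]: ((1 AND (0 XOR 1)) XOR (0 OR 0)) -> 1
  row 11 [1011]: ((1 AND (0 XOR 1)) XOR (1 OR 1)) -> 0
  row 12 [1100]: ((1 AND (1 XOR 0)) XOR (0 OR 0)) -> 1
  row 13 [1101]: ((1 AND (1 XOR 0)) XOR (1 OR 1)) -> 0
  row 14 [1110]: ((1 AND (1 XOR 1)) XOR (0 OR 0)) -> 0
  row 15 [1111]: ((1 AND (1 XOR 1)) XOR (1 OR 1)) -> 1
Full result column, 4 rows per line (P1,P2 fixed per line; P3,P4 runs 00..11 left to right):
  rows 0-3 [P1,P2=00]: 0101  = hex 5
  rows 4-7 [P1,P2=01]: 0101  = hex 5
  rows 8-11 [P1,P2=10]: 0110  = hex 6
  rows 12-15 [P1,P2=11]: 1001  = hex 9
Output column (row 0 .. row 15) = 0101010101101001
Output column grouped in 4s = 0101 0101 0110 1001 = 0x5569
Convert to decimal digit by digit (value = value*16 + digit):
  5 -> 5
  5*16 + 5 = 85
  85*16 + 6 = 1366
  1366*16 + 9 = 21865
Decimal = 21865

21865


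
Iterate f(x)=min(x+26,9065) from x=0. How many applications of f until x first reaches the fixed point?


Step 1: x=0, cap=9065, increment=26
Step 2: x grows by 26 each step until capped at 9065; fixed point is x=9065
Step 3: iterations = ceil(9065/26) = 349

349
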